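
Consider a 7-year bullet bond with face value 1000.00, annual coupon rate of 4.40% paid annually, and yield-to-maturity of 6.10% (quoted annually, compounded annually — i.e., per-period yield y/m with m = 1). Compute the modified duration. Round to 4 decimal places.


Answer: Modified duration = 5.7731

Derivation:
Coupon per period c = face * coupon_rate / m = 44.000000
Periods per year m = 1; per-period yield y/m = 0.061000
Number of cashflows N = 7
Cashflows (t years, CF_t, discount factor 1/(1+y/m)^(m*t), PV):
  t = 1.0000: CF_t = 44.000000, DF = 0.942507, PV = 41.470311
  t = 2.0000: CF_t = 44.000000, DF = 0.888320, PV = 39.086061
  t = 3.0000: CF_t = 44.000000, DF = 0.837247, PV = 36.838889
  t = 4.0000: CF_t = 44.000000, DF = 0.789112, PV = 34.720913
  t = 5.0000: CF_t = 44.000000, DF = 0.743743, PV = 32.724706
  t = 6.0000: CF_t = 44.000000, DF = 0.700983, PV = 30.843267
  t = 7.0000: CF_t = 1044.000000, DF = 0.660682, PV = 689.751751
Price P = sum_t PV_t = 905.435898
First compute Macaulay numerator sum_t t * PV_t:
  t * PV_t at t = 1.0000: 41.470311
  t * PV_t at t = 2.0000: 78.172123
  t * PV_t at t = 3.0000: 110.516667
  t * PV_t at t = 4.0000: 138.883653
  t * PV_t at t = 5.0000: 163.623531
  t * PV_t at t = 6.0000: 185.059602
  t * PV_t at t = 7.0000: 4828.262254
Macaulay duration D = 5545.988141 / 905.435898 = 6.125213
Modified duration = D / (1 + y/m) = 6.125213 / (1 + 0.061000) = 5.773057


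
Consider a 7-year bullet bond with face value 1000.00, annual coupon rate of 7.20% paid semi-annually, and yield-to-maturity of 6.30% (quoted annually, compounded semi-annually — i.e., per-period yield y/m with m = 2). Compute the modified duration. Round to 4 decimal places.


Coupon per period c = face * coupon_rate / m = 36.000000
Periods per year m = 2; per-period yield y/m = 0.031500
Number of cashflows N = 14
Cashflows (t years, CF_t, discount factor 1/(1+y/m)^(m*t), PV):
  t = 0.5000: CF_t = 36.000000, DF = 0.969462, PV = 34.900630
  t = 1.0000: CF_t = 36.000000, DF = 0.939856, PV = 33.834833
  t = 1.5000: CF_t = 36.000000, DF = 0.911155, PV = 32.801583
  t = 2.0000: CF_t = 36.000000, DF = 0.883330, PV = 31.799887
  t = 2.5000: CF_t = 36.000000, DF = 0.856355, PV = 30.828780
  t = 3.0000: CF_t = 36.000000, DF = 0.830204, PV = 29.887329
  t = 3.5000: CF_t = 36.000000, DF = 0.804851, PV = 28.974628
  t = 4.0000: CF_t = 36.000000, DF = 0.780272, PV = 28.089800
  t = 4.5000: CF_t = 36.000000, DF = 0.756444, PV = 27.231992
  t = 5.0000: CF_t = 36.000000, DF = 0.733344, PV = 26.400380
  t = 5.5000: CF_t = 36.000000, DF = 0.710949, PV = 25.594164
  t = 6.0000: CF_t = 36.000000, DF = 0.689238, PV = 24.812568
  t = 6.5000: CF_t = 36.000000, DF = 0.668190, PV = 24.054840
  t = 7.0000: CF_t = 1036.000000, DF = 0.647785, PV = 671.105044
Price P = sum_t PV_t = 1050.316458
First compute Macaulay numerator sum_t t * PV_t:
  t * PV_t at t = 0.5000: 17.450315
  t * PV_t at t = 1.0000: 33.834833
  t * PV_t at t = 1.5000: 49.202375
  t * PV_t at t = 2.0000: 63.599773
  t * PV_t at t = 2.5000: 77.071950
  t * PV_t at t = 3.0000: 89.661988
  t * PV_t at t = 3.5000: 101.411199
  t * PV_t at t = 4.0000: 112.359199
  t * PV_t at t = 4.5000: 122.543964
  t * PV_t at t = 5.0000: 132.001900
  t * PV_t at t = 5.5000: 140.767901
  t * PV_t at t = 6.0000: 148.875408
  t * PV_t at t = 6.5000: 156.356463
  t * PV_t at t = 7.0000: 4697.735309
Macaulay duration D = 5942.872576 / 1050.316458 = 5.658173
Modified duration = D / (1 + y/m) = 5.658173 / (1 + 0.031500) = 5.485384

Answer: Modified duration = 5.4854


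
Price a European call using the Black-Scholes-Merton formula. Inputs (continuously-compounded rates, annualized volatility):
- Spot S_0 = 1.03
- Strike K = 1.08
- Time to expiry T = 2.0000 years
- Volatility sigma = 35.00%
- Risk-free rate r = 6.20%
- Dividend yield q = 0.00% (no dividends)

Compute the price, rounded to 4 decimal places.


Answer: Price = 0.2342

Derivation:
d1 = (ln(S/K) + (r - q + 0.5*sigma^2) * T) / (sigma * sqrt(T)) = 0.40223822
d2 = d1 - sigma * sqrt(T) = -0.09273653
exp(-rT) = 0.88337984; exp(-qT) = 1.00000000
C = S_0 * exp(-qT) * N(d1) - K * exp(-rT) * N(d2)
N(d1) = 0.65624564; N(d2) = 0.46305644
C = 1.0300 * 1.00000000 * 0.65624564 - 1.0800 * 0.88337984 * 0.46305644 = 0.2342


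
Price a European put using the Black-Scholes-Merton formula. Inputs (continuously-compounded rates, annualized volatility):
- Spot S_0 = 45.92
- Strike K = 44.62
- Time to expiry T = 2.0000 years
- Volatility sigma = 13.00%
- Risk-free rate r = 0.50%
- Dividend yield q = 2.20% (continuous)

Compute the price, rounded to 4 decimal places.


Answer: Price = 3.3447

Derivation:
d1 = (ln(S/K) + (r - q + 0.5*sigma^2) * T) / (sigma * sqrt(T)) = 0.06319665
d2 = d1 - sigma * sqrt(T) = -0.12065111
exp(-rT) = 0.99004983; exp(-qT) = 0.95695396
P = K * exp(-rT) * N(-d2) - S_0 * exp(-qT) * N(-d1)
N(-d1) = 0.47480496; N(-d2) = 0.54801631
P = 44.6200 * 0.99004983 * 0.54801631 - 45.9200 * 0.95695396 * 0.47480496 = 3.3447


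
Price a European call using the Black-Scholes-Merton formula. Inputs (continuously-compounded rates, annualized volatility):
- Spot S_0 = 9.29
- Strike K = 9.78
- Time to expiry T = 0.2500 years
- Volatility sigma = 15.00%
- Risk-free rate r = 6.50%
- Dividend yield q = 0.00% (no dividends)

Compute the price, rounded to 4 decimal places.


Answer: Price = 0.1472

Derivation:
d1 = (ln(S/K) + (r - q + 0.5*sigma^2) * T) / (sigma * sqrt(T)) = -0.43117908
d2 = d1 - sigma * sqrt(T) = -0.50617908
exp(-rT) = 0.98388132; exp(-qT) = 1.00000000
C = S_0 * exp(-qT) * N(d1) - K * exp(-rT) * N(d2)
N(d1) = 0.33316908; N(d2) = 0.30636547
C = 9.2900 * 1.00000000 * 0.33316908 - 9.7800 * 0.98388132 * 0.30636547 = 0.1472


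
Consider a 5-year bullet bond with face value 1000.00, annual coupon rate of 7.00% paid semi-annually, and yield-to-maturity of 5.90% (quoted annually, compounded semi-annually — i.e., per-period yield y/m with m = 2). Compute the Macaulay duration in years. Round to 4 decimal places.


Coupon per period c = face * coupon_rate / m = 35.000000
Periods per year m = 2; per-period yield y/m = 0.029500
Number of cashflows N = 10
Cashflows (t years, CF_t, discount factor 1/(1+y/m)^(m*t), PV):
  t = 0.5000: CF_t = 35.000000, DF = 0.971345, PV = 33.997086
  t = 1.0000: CF_t = 35.000000, DF = 0.943512, PV = 33.022910
  t = 1.5000: CF_t = 35.000000, DF = 0.916476, PV = 32.076649
  t = 2.0000: CF_t = 35.000000, DF = 0.890214, PV = 31.157503
  t = 2.5000: CF_t = 35.000000, DF = 0.864706, PV = 30.264694
  t = 3.0000: CF_t = 35.000000, DF = 0.839928, PV = 29.397469
  t = 3.5000: CF_t = 35.000000, DF = 0.815860, PV = 28.555094
  t = 4.0000: CF_t = 35.000000, DF = 0.792482, PV = 27.736856
  t = 4.5000: CF_t = 35.000000, DF = 0.769773, PV = 26.942065
  t = 5.0000: CF_t = 1035.000000, DF = 0.747716, PV = 773.885733
Price P = sum_t PV_t = 1047.036059
Macaulay numerator sum_t t * PV_t:
  t * PV_t at t = 0.5000: 16.998543
  t * PV_t at t = 1.0000: 33.022910
  t * PV_t at t = 1.5000: 48.114973
  t * PV_t at t = 2.0000: 62.315005
  t * PV_t at t = 2.5000: 75.661735
  t * PV_t at t = 3.0000: 88.192407
  t * PV_t at t = 3.5000: 99.942828
  t * PV_t at t = 4.0000: 110.947425
  t * PV_t at t = 4.5000: 121.239294
  t * PV_t at t = 5.0000: 3869.428665
Macaulay duration D = (sum_t t * PV_t) / P = 4525.863785 / 1047.036059 = 4.322548

Answer: Macaulay duration = 4.3225 years


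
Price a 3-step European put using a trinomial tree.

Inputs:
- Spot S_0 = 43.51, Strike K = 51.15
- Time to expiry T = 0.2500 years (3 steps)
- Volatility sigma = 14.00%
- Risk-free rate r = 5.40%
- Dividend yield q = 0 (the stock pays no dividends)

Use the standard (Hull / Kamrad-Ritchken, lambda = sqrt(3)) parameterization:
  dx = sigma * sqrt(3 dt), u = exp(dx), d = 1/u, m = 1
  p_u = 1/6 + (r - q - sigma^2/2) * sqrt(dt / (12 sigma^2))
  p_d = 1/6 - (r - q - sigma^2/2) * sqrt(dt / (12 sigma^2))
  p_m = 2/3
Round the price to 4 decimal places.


Answer: Price = V(0,0) = 6.9729

Derivation:
dt = T/N = 0.083333; dx = sigma*sqrt(3*dt) = 0.070000
u = exp(dx) = 1.072508; d = 1/u = 0.932394
p_u = 0.192976, p_m = 0.666667, p_d = 0.140357
Discount per step: exp(-r*dt) = 0.995510
Stock lattice S(k, j) with j the centered position index:
  k=0: S(0,+0) = 43.5100
  k=1: S(1,-1) = 40.5685; S(1,+0) = 43.5100; S(1,+1) = 46.6648
  k=2: S(2,-2) = 37.8258; S(2,-1) = 40.5685; S(2,+0) = 43.5100; S(2,+1) = 46.6648; S(2,+2) = 50.0484
  k=3: S(3,-3) = 35.2685; S(3,-2) = 37.8258; S(3,-1) = 40.5685; S(3,+0) = 43.5100; S(3,+1) = 46.6648; S(3,+2) = 50.0484; S(3,+3) = 53.6773
Terminal payoffs V(N, j) = max(K - S_T, 0):
  V(3,-3) = 15.881479; V(3,-2) = 13.324223; V(3,-1) = 10.581545; V(3,+0) = 7.640000; V(3,+1) = 4.485169; V(3,+2) = 1.101587; V(3,+3) = 0.000000
Backward induction: V(k, j) = exp(-r*dt) * [p_u * V(k+1, j+1) + p_m * V(k+1, j) + p_d * V(k+1, j-1)]
  V(2,-2) = exp(-r*dt) * [p_u*10.581545 + p_m*13.324223 + p_d*15.881479] = 13.094821
  V(2,-1) = exp(-r*dt) * [p_u*7.640000 + p_m*10.581545 + p_d*13.324223] = 10.352162
  V(2,+0) = exp(-r*dt) * [p_u*4.485169 + p_m*7.640000 + p_d*10.581545] = 7.410637
  V(2,+1) = exp(-r*dt) * [p_u*1.101587 + p_m*4.485169 + p_d*7.640000] = 4.255827
  V(2,+2) = exp(-r*dt) * [p_u*0.000000 + p_m*1.101587 + p_d*4.485169] = 1.357793
  V(1,-1) = exp(-r*dt) * [p_u*7.410637 + p_m*10.352162 + p_d*13.094821] = 10.123809
  V(1,+0) = exp(-r*dt) * [p_u*4.255827 + p_m*7.410637 + p_d*10.352162] = 7.182304
  V(1,+1) = exp(-r*dt) * [p_u*1.357793 + p_m*4.255827 + p_d*7.410637] = 4.120790
  V(0,+0) = exp(-r*dt) * [p_u*4.120790 + p_m*7.182304 + p_d*10.123809] = 6.972917


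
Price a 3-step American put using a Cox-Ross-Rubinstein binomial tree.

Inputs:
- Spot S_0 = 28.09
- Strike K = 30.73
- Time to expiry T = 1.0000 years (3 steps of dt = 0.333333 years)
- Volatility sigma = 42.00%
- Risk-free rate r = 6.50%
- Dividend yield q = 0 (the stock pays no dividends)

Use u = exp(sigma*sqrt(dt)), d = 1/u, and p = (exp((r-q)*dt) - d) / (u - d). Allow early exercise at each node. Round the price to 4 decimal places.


Answer: Price = V(0,0) = 5.5170

Derivation:
dt = T/N = 0.333333
u = exp(sigma*sqrt(dt)) = 1.274415; d = 1/u = 0.784674
p = (exp((r-q)*dt) - d) / (u - d) = 0.484397
Discount per step: exp(-r*dt) = 0.978566
Stock lattice S(k, i) with i counting down-moves:
  k=0: S(0,0) = 28.0900
  k=1: S(1,0) = 35.7983; S(1,1) = 22.0415
  k=2: S(2,0) = 45.6219; S(2,1) = 28.0900; S(2,2) = 17.2954
  k=3: S(3,0) = 58.1412; S(3,1) = 35.7983; S(3,2) = 22.0415; S(3,3) = 13.5712
Terminal payoffs V(N, i) = max(K - S_T, 0):
  V(3,0) = 0.000000; V(3,1) = 0.000000; V(3,2) = 8.688511; V(3,3) = 17.158767
Backward induction: V(k, i) = exp(-r*dt) * [p * V(k+1, i) + (1-p) * V(k+1, i+1)]; then take max(V_cont, immediate exercise) for American.
  V(2,0) = exp(-r*dt) * [p*0.000000 + (1-p)*0.000000] = 0.000000; exercise = 0.000000; V(2,0) = max -> 0.000000
  V(2,1) = exp(-r*dt) * [p*0.000000 + (1-p)*8.688511] = 4.383801; exercise = 2.640000; V(2,1) = max -> 4.383801
  V(2,2) = exp(-r*dt) * [p*8.688511 + (1-p)*17.158767] = 12.775965; exercise = 13.434620; V(2,2) = max -> 13.434620
  V(1,0) = exp(-r*dt) * [p*0.000000 + (1-p)*4.383801] = 2.211853; exercise = 0.000000; V(1,0) = max -> 2.211853
  V(1,1) = exp(-r*dt) * [p*4.383801 + (1-p)*13.434620] = 8.856443; exercise = 8.688511; V(1,1) = max -> 8.856443
  V(0,0) = exp(-r*dt) * [p*2.211853 + (1-p)*8.856443] = 5.516982; exercise = 2.640000; V(0,0) = max -> 5.516982


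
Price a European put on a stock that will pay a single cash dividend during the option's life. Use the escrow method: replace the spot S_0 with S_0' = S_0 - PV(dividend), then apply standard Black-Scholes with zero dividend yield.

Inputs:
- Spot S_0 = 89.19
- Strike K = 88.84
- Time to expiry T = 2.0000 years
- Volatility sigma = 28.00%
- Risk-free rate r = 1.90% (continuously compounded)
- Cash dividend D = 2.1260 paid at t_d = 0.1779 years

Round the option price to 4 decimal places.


Answer: Price = 12.7862

Derivation:
PV(D) = D * exp(-r * t_d) = 2.1260 * 0.99662561 = 2.11882604
S_0' = S_0 - PV(D) = 89.1900 - 2.11882604 = 87.07117396
d1 = (ln(S_0'/K) + (r + sigma^2/2)*T) / (sigma*sqrt(T)) = 0.24316613
d2 = d1 - sigma*sqrt(T) = -0.15281366
exp(-rT) = 0.96271294
N(-d1) = 0.40393835; N(-d2) = 0.56072739
P = K * exp(-rT) * N(-d2) - S_0' * N(-d1) = 88.8400 * 0.96271294 * 0.56072739 - 87.07117396 * 0.40393835 = 12.7862


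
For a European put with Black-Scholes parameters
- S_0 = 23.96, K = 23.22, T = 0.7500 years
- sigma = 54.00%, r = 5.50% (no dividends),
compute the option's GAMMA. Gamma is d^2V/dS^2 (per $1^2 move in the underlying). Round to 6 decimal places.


d1 = 0.3891165406; d2 = -0.0785371774
phi(d1) = 0.3698549511; exp(-qT) = 1.0000000000; exp(-rT) = 0.9595892027
Gamma = exp(-qT) * phi(d1) / (S * sigma * sqrt(T)) = 1.0000000000 * 0.3698549511 / (23.9600 * 0.5400 * 0.8660254038) = 0.033008

Answer: Gamma = 0.033008


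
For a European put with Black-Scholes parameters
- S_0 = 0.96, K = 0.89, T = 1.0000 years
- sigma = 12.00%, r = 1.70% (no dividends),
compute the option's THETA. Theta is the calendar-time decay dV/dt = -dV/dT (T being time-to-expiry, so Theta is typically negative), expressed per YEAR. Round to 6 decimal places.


Answer: Theta = -0.012707

Derivation:
d1 = 0.8325985145; d2 = 0.7125985145
phi(d1) = 0.2820844806; exp(-qT) = 1.0000000000; exp(-rT) = 0.9831436846
Theta = -S*exp(-qT)*phi(d1)*sigma/(2*sqrt(T)) + r*K*exp(-rT)*N(-d2) - q*S*exp(-qT)*N(-d1)
N(-d1) = 0.2025355985; N(-d2) = 0.2380471156; sqrt(T) = 1.0000000000
Term 1 = -0.9600 * 1.0000000000 * 0.2820844806 * 0.1200 / (2 * 1.0000000000) = -0.0162480661
Term 2 = 0.0170 * 0.8900 * 0.9831436846 * 0.2380471156 = 0.0035409423
Term 3 = 0 (no dividend yield, q = 0)
Theta = -0.0162480661 + (0.0035409423) + (0.0000000000) = -0.012707


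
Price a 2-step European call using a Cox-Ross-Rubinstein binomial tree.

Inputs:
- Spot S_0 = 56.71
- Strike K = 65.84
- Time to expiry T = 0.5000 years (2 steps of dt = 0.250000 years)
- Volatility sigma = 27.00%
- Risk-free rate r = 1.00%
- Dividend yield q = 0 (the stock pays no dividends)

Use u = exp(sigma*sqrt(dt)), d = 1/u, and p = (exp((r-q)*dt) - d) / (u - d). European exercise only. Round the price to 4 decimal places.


dt = T/N = 0.250000
u = exp(sigma*sqrt(dt)) = 1.144537; d = 1/u = 0.873716
p = (exp((r-q)*dt) - d) / (u - d) = 0.475544
Discount per step: exp(-r*dt) = 0.997503
Stock lattice S(k, i) with i counting down-moves:
  k=0: S(0,0) = 56.7100
  k=1: S(1,0) = 64.9067; S(1,1) = 49.5484
  k=2: S(2,0) = 74.2881; S(2,1) = 56.7100; S(2,2) = 43.2913
Terminal payoffs V(N, i) = max(S_T - K, 0):
  V(2,0) = 8.448084; V(2,1) = 0.000000; V(2,2) = 0.000000
Backward induction: V(k, i) = exp(-r*dt) * [p * V(k+1, i) + (1-p) * V(k+1, i+1)].
  V(1,0) = exp(-r*dt) * [p*8.448084 + (1-p)*0.000000] = 4.007404
  V(1,1) = exp(-r*dt) * [p*0.000000 + (1-p)*0.000000] = 0.000000
  V(0,0) = exp(-r*dt) * [p*4.007404 + (1-p)*0.000000] = 1.900938

Answer: Price = V(0,0) = 1.9009


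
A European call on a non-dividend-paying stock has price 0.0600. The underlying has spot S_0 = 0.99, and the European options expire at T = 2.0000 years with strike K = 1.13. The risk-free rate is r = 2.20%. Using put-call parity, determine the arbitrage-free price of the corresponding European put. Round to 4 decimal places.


Answer: Put price = 0.1514

Derivation:
Put-call parity: C - P = S_0 * exp(-qT) - K * exp(-rT).
S_0 * exp(-qT) = 0.9900 * 1.00000000 = 0.99000000
K * exp(-rT) = 1.1300 * 0.95695396 = 1.08135797
P = C - S*exp(-qT) + K*exp(-rT)
P = 0.0600 - 0.99000000 + 1.08135797 = 0.1514


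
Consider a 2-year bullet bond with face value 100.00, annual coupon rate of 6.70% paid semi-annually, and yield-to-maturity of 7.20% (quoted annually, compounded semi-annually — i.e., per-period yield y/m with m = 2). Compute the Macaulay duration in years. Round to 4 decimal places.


Answer: Macaulay duration = 1.9043 years

Derivation:
Coupon per period c = face * coupon_rate / m = 3.350000
Periods per year m = 2; per-period yield y/m = 0.036000
Number of cashflows N = 4
Cashflows (t years, CF_t, discount factor 1/(1+y/m)^(m*t), PV):
  t = 0.5000: CF_t = 3.350000, DF = 0.965251, PV = 3.233591
  t = 1.0000: CF_t = 3.350000, DF = 0.931709, PV = 3.121227
  t = 1.5000: CF_t = 3.350000, DF = 0.899333, PV = 3.012767
  t = 2.0000: CF_t = 103.350000, DF = 0.868082, PV = 89.716322
Price P = sum_t PV_t = 99.083906
Macaulay numerator sum_t t * PV_t:
  t * PV_t at t = 0.5000: 1.616795
  t * PV_t at t = 1.0000: 3.121227
  t * PV_t at t = 1.5000: 4.519150
  t * PV_t at t = 2.0000: 179.432643
Macaulay duration D = (sum_t t * PV_t) / P = 188.689816 / 99.083906 = 1.904344


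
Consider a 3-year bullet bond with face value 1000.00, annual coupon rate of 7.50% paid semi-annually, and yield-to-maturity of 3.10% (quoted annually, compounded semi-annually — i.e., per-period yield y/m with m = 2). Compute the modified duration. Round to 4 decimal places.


Answer: Modified duration = 2.7167

Derivation:
Coupon per period c = face * coupon_rate / m = 37.500000
Periods per year m = 2; per-period yield y/m = 0.015500
Number of cashflows N = 6
Cashflows (t years, CF_t, discount factor 1/(1+y/m)^(m*t), PV):
  t = 0.5000: CF_t = 37.500000, DF = 0.984737, PV = 36.927622
  t = 1.0000: CF_t = 37.500000, DF = 0.969706, PV = 36.363980
  t = 1.5000: CF_t = 37.500000, DF = 0.954905, PV = 35.808942
  t = 2.0000: CF_t = 37.500000, DF = 0.940330, PV = 35.262375
  t = 2.5000: CF_t = 37.500000, DF = 0.925977, PV = 34.724150
  t = 3.0000: CF_t = 1037.500000, DF = 0.911844, PV = 946.037908
Price P = sum_t PV_t = 1125.124977
First compute Macaulay numerator sum_t t * PV_t:
  t * PV_t at t = 0.5000: 18.463811
  t * PV_t at t = 1.0000: 36.363980
  t * PV_t at t = 1.5000: 53.713412
  t * PV_t at t = 2.0000: 70.524750
  t * PV_t at t = 2.5000: 86.810376
  t * PV_t at t = 3.0000: 2838.113723
Macaulay duration D = 3103.990052 / 1125.124977 = 2.758796
Modified duration = D / (1 + y/m) = 2.758796 / (1 + 0.015500) = 2.716687


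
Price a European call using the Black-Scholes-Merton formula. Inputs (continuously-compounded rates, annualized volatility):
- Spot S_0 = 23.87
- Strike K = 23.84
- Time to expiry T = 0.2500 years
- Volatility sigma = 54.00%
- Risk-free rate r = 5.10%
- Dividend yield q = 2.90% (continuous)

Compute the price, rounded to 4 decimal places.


Answer: Price = 2.6169

Derivation:
d1 = (ln(S/K) + (r - q + 0.5*sigma^2) * T) / (sigma * sqrt(T)) = 0.16002814
d2 = d1 - sigma * sqrt(T) = -0.10997186
exp(-rT) = 0.98733094; exp(-qT) = 0.99277622
C = S_0 * exp(-qT) * N(d1) - K * exp(-rT) * N(d2)
N(d1) = 0.56357055; N(d2) = 0.45621585
C = 23.8700 * 0.99277622 * 0.56357055 - 23.8400 * 0.98733094 * 0.45621585 = 2.6169


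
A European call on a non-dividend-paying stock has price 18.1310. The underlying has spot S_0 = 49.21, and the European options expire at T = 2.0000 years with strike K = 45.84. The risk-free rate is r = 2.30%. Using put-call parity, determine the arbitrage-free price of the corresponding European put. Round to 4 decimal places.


Answer: Put price = 12.7001

Derivation:
Put-call parity: C - P = S_0 * exp(-qT) - K * exp(-rT).
S_0 * exp(-qT) = 49.2100 * 1.00000000 = 49.21000000
K * exp(-rT) = 45.8400 * 0.95504196 = 43.77912355
P = C - S*exp(-qT) + K*exp(-rT)
P = 18.1310 - 49.21000000 + 43.77912355 = 12.7001


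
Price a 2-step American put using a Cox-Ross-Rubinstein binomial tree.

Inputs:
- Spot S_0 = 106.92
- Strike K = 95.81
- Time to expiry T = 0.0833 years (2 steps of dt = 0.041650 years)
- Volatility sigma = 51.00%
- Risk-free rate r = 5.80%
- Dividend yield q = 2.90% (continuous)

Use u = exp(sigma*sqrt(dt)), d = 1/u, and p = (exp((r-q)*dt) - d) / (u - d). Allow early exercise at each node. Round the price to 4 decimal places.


Answer: Price = V(0,0) = 2.4192

Derivation:
dt = T/N = 0.041650
u = exp(sigma*sqrt(dt)) = 1.109692; d = 1/u = 0.901151
p = (exp((r-q)*dt) - d) / (u - d) = 0.479798
Discount per step: exp(-r*dt) = 0.997587
Stock lattice S(k, i) with i counting down-moves:
  k=0: S(0,0) = 106.9200
  k=1: S(1,0) = 118.6483; S(1,1) = 96.3511
  k=2: S(2,0) = 131.6630; S(2,1) = 106.9200; S(2,2) = 86.8269
Terminal payoffs V(N, i) = max(K - S_T, 0):
  V(2,0) = 0.000000; V(2,1) = 0.000000; V(2,2) = 8.983150
Backward induction: V(k, i) = exp(-r*dt) * [p * V(k+1, i) + (1-p) * V(k+1, i+1)]; then take max(V_cont, immediate exercise) for American.
  V(1,0) = exp(-r*dt) * [p*0.000000 + (1-p)*0.000000] = 0.000000; exercise = 0.000000; V(1,0) = max -> 0.000000
  V(1,1) = exp(-r*dt) * [p*0.000000 + (1-p)*8.983150] = 4.661775; exercise = 0.000000; V(1,1) = max -> 4.661775
  V(0,0) = exp(-r*dt) * [p*0.000000 + (1-p)*4.661775] = 2.419212; exercise = 0.000000; V(0,0) = max -> 2.419212


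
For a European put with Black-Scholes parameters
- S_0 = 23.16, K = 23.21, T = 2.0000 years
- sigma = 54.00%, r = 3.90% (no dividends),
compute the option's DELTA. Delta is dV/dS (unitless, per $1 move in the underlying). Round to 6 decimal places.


d1 = 0.4811513755; d2 = -0.2825239482
phi(d1) = 0.3553358586; exp(-qT) = 1.0000000000; exp(-rT) = 0.9249644265
N(-d1) = 0.3152044583
Delta = -exp(-qT) * N(-d1) = -1.0000000000 * 0.3152044583 = -0.315204

Answer: Delta = -0.315204


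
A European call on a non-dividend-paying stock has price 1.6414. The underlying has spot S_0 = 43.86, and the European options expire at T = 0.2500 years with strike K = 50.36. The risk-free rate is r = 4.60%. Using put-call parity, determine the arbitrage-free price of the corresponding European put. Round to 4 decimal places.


Answer: Put price = 7.5656

Derivation:
Put-call parity: C - P = S_0 * exp(-qT) - K * exp(-rT).
S_0 * exp(-qT) = 43.8600 * 1.00000000 = 43.86000000
K * exp(-rT) = 50.3600 * 0.98856587 = 49.78417733
P = C - S*exp(-qT) + K*exp(-rT)
P = 1.6414 - 43.86000000 + 49.78417733 = 7.5656


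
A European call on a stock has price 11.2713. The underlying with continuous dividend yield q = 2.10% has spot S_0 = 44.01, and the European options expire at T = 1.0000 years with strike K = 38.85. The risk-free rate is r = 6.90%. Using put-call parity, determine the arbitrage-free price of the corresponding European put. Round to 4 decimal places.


Answer: Put price = 4.4356

Derivation:
Put-call parity: C - P = S_0 * exp(-qT) - K * exp(-rT).
S_0 * exp(-qT) = 44.0100 * 0.97921896 = 43.09542663
K * exp(-rT) = 38.8500 * 0.93332668 = 36.25974152
P = C - S*exp(-qT) + K*exp(-rT)
P = 11.2713 - 43.09542663 + 36.25974152 = 4.4356


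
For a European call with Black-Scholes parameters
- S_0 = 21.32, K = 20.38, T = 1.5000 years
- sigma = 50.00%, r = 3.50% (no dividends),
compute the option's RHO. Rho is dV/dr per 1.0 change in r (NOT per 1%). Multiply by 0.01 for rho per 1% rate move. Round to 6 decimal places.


d1 = 0.4655525868; d2 = -0.1468198489
phi(d1) = 0.3579692684; exp(-qT) = 1.0000000000; exp(-rT) = 0.9488543211
N(d2) = 0.4416371086
Rho = K*T*exp(-rT)*N(d2) = 20.3800 * 1.5000 * 0.9488543211 * 0.4416371086 = 12.810336

Answer: Rho = 12.810336


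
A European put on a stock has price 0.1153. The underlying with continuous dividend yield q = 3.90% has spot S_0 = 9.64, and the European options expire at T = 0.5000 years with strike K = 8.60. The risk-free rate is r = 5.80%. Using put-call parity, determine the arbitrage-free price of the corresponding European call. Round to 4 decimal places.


Put-call parity: C - P = S_0 * exp(-qT) - K * exp(-rT).
S_0 * exp(-qT) = 9.6400 * 0.98068890 = 9.45384095
K * exp(-rT) = 8.6000 * 0.97141646 = 8.35418159
C = P + S*exp(-qT) - K*exp(-rT)
C = 0.1153 + 9.45384095 - 8.35418159 = 1.2150

Answer: Call price = 1.2150


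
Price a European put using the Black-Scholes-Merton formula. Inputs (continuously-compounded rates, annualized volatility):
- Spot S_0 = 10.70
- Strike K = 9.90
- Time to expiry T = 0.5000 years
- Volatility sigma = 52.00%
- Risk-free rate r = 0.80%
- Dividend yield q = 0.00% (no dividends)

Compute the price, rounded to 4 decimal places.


Answer: Price = 1.1162

Derivation:
d1 = (ln(S/K) + (r - q + 0.5*sigma^2) * T) / (sigma * sqrt(T)) = 0.40606691
d2 = d1 - sigma * sqrt(T) = 0.03837138
exp(-rT) = 0.99600799; exp(-qT) = 1.00000000
P = K * exp(-rT) * N(-d2) - S_0 * exp(-qT) * N(-d1)
N(-d1) = 0.34234672; N(-d2) = 0.48469579
P = 9.9000 * 0.99600799 * 0.48469579 - 10.7000 * 1.00000000 * 0.34234672 = 1.1162


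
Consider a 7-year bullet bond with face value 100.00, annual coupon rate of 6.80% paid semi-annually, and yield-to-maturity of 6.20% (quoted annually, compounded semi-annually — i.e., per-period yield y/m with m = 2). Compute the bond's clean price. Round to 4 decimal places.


Answer: Price = 103.3658

Derivation:
Coupon per period c = face * coupon_rate / m = 3.400000
Periods per year m = 2; per-period yield y/m = 0.031000
Number of cashflows N = 14
Cashflows (t years, CF_t, discount factor 1/(1+y/m)^(m*t), PV):
  t = 0.5000: CF_t = 3.400000, DF = 0.969932, PV = 3.297769
  t = 1.0000: CF_t = 3.400000, DF = 0.940768, PV = 3.198612
  t = 1.5000: CF_t = 3.400000, DF = 0.912481, PV = 3.102437
  t = 2.0000: CF_t = 3.400000, DF = 0.885045, PV = 3.009153
  t = 2.5000: CF_t = 3.400000, DF = 0.858434, PV = 2.918674
  t = 3.0000: CF_t = 3.400000, DF = 0.832622, PV = 2.830916
  t = 3.5000: CF_t = 3.400000, DF = 0.807587, PV = 2.745796
  t = 4.0000: CF_t = 3.400000, DF = 0.783305, PV = 2.663236
  t = 4.5000: CF_t = 3.400000, DF = 0.759752, PV = 2.583158
  t = 5.0000: CF_t = 3.400000, DF = 0.736908, PV = 2.505488
  t = 5.5000: CF_t = 3.400000, DF = 0.714751, PV = 2.430153
  t = 6.0000: CF_t = 3.400000, DF = 0.693260, PV = 2.357083
  t = 6.5000: CF_t = 3.400000, DF = 0.672415, PV = 2.286211
  t = 7.0000: CF_t = 103.400000, DF = 0.652197, PV = 67.437153
Price P = sum_t PV_t = 103.365837


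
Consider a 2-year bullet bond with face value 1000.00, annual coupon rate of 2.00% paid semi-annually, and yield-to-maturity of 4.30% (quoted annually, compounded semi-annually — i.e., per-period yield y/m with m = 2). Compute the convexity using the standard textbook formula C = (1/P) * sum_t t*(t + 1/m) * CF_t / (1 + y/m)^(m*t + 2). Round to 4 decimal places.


Answer: Convexity = 4.6952

Derivation:
Coupon per period c = face * coupon_rate / m = 10.000000
Periods per year m = 2; per-period yield y/m = 0.021500
Number of cashflows N = 4
Cashflows (t years, CF_t, discount factor 1/(1+y/m)^(m*t), PV):
  t = 0.5000: CF_t = 10.000000, DF = 0.978953, PV = 9.789525
  t = 1.0000: CF_t = 10.000000, DF = 0.958348, PV = 9.583480
  t = 1.5000: CF_t = 10.000000, DF = 0.938177, PV = 9.381772
  t = 2.0000: CF_t = 1010.000000, DF = 0.918431, PV = 927.615272
Price P = sum_t PV_t = 956.370049
Convexity numerator sum_t t*(t + 1/m) * CF_t / (1+y/m)^(m*t + 2):
  t = 0.5000: term = 4.690886
  t = 1.0000: term = 13.776464
  t = 1.5000: term = 26.973009
  t = 2.0000: term = 4444.891377
Convexity = (1/P) * sum = 4490.331737 / 956.370049 = 4.695182


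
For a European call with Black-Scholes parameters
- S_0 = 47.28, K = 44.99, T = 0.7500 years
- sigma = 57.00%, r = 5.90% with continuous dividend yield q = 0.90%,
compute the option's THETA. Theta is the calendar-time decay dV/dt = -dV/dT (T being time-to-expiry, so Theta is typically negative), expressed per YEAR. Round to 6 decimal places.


Answer: Theta = -6.555010

Derivation:
d1 = 0.4233590615; d2 = -0.0702754187
phi(d1) = 0.3647456635; exp(-qT) = 0.9932727301; exp(-rT) = 0.9567147489
Theta = -S*exp(-qT)*phi(d1)*sigma/(2*sqrt(T)) - r*K*exp(-rT)*N(d2) + q*S*exp(-qT)*N(d1)
N(d1) = 0.6639833455; N(d2) = 0.4719872236; sqrt(T) = 0.8660254038
Term 1 = -47.2800 * 0.9932727301 * 0.3647456635 * 0.5700 / (2 * 0.8660254038) = -5.6370299940
Term 2 = -0.0590 * 44.9900 * 0.9567147489 * 0.4719872236 = -1.1986177830
Term 3 = 0.0090 * 47.2800 * 0.9932727301 * 0.6639833455 = 0.2806374825
Theta = -5.6370299940 + (-1.1986177830) + (0.2806374825) = -6.555010


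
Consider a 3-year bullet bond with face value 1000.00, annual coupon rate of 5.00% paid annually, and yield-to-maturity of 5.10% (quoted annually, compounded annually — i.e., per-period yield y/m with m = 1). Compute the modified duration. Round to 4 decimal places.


Answer: Modified duration = 2.7205

Derivation:
Coupon per period c = face * coupon_rate / m = 50.000000
Periods per year m = 1; per-period yield y/m = 0.051000
Number of cashflows N = 3
Cashflows (t years, CF_t, discount factor 1/(1+y/m)^(m*t), PV):
  t = 1.0000: CF_t = 50.000000, DF = 0.951475, PV = 47.573739
  t = 2.0000: CF_t = 50.000000, DF = 0.905304, PV = 45.265213
  t = 3.0000: CF_t = 1050.000000, DF = 0.861374, PV = 904.442894
Price P = sum_t PV_t = 997.281847
First compute Macaulay numerator sum_t t * PV_t:
  t * PV_t at t = 1.0000: 47.573739
  t * PV_t at t = 2.0000: 90.530427
  t * PV_t at t = 3.0000: 2713.328682
Macaulay duration D = 2851.432848 / 997.281847 = 2.859205
Modified duration = D / (1 + y/m) = 2.859205 / (1 + 0.051000) = 2.720461


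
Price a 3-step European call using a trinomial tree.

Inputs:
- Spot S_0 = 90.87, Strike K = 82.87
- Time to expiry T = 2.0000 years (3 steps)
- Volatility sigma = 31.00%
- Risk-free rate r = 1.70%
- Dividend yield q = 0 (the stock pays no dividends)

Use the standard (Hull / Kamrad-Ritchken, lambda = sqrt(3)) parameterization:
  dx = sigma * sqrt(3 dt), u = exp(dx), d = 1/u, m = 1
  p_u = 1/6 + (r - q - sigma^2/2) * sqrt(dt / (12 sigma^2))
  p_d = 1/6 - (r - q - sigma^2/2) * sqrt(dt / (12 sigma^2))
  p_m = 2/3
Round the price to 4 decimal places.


Answer: Price = V(0,0) = 20.5661

Derivation:
dt = T/N = 0.666667; dx = sigma*sqrt(3*dt) = 0.438406
u = exp(dx) = 1.550234; d = 1/u = 0.645064
p_u = 0.143058, p_m = 0.666667, p_d = 0.190275
Discount per step: exp(-r*dt) = 0.988731
Stock lattice S(k, j) with j the centered position index:
  k=0: S(0,+0) = 90.8700
  k=1: S(1,-1) = 58.6169; S(1,+0) = 90.8700; S(1,+1) = 140.8698
  k=2: S(2,-2) = 37.8117; S(2,-1) = 58.6169; S(2,+0) = 90.8700; S(2,+1) = 140.8698; S(2,+2) = 218.3812
  k=3: S(3,-3) = 24.3909; S(3,-2) = 37.8117; S(3,-1) = 58.6169; S(3,+0) = 90.8700; S(3,+1) = 140.8698; S(3,+2) = 218.3812; S(3,+3) = 338.5421
Terminal payoffs V(N, j) = max(S_T - K, 0):
  V(3,-3) = 0.000000; V(3,-2) = 0.000000; V(3,-1) = 0.000000; V(3,+0) = 8.000000; V(3,+1) = 57.999808; V(3,+2) = 135.511236; V(3,+3) = 255.672124
Backward induction: V(k, j) = exp(-r*dt) * [p_u * V(k+1, j+1) + p_m * V(k+1, j) + p_d * V(k+1, j-1)]
  V(2,-2) = exp(-r*dt) * [p_u*0.000000 + p_m*0.000000 + p_d*0.000000] = 0.000000
  V(2,-1) = exp(-r*dt) * [p_u*8.000000 + p_m*0.000000 + p_d*0.000000] = 1.131570
  V(2,+0) = exp(-r*dt) * [p_u*57.999808 + p_m*8.000000 + p_d*0.000000] = 13.477085
  V(2,+1) = exp(-r*dt) * [p_u*135.511236 + p_m*57.999808 + p_d*8.000000] = 58.903393
  V(2,+2) = exp(-r*dt) * [p_u*255.672124 + p_m*135.511236 + p_d*57.999808] = 136.398144
  V(1,-1) = exp(-r*dt) * [p_u*13.477085 + p_m*1.131570 + p_d*0.000000] = 2.652162
  V(1,+0) = exp(-r*dt) * [p_u*58.903393 + p_m*13.477085 + p_d*1.131570] = 17.428018
  V(1,+1) = exp(-r*dt) * [p_u*136.398144 + p_m*58.903393 + p_d*13.477085] = 60.654852
  V(0,+0) = exp(-r*dt) * [p_u*60.654852 + p_m*17.428018 + p_d*2.652162] = 20.566098


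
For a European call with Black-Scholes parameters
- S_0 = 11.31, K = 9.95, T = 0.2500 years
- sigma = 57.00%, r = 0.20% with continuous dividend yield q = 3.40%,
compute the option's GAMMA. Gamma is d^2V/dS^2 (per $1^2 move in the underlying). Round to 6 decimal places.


d1 = 0.5639552244; d2 = 0.2789552244
phi(d1) = 0.3402885718; exp(-qT) = 0.9915360229; exp(-rT) = 0.9995001250
Gamma = exp(-qT) * phi(d1) / (S * sigma * sqrt(T)) = 0.9915360229 * 0.3402885718 / (11.3100 * 0.5700 * 0.5000000000) = 0.104676

Answer: Gamma = 0.104676


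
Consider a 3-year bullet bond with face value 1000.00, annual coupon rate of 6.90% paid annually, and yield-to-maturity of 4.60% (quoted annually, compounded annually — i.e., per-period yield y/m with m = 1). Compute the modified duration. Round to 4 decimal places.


Coupon per period c = face * coupon_rate / m = 69.000000
Periods per year m = 1; per-period yield y/m = 0.046000
Number of cashflows N = 3
Cashflows (t years, CF_t, discount factor 1/(1+y/m)^(m*t), PV):
  t = 1.0000: CF_t = 69.000000, DF = 0.956023, PV = 65.965583
  t = 2.0000: CF_t = 69.000000, DF = 0.913980, PV = 63.064611
  t = 3.0000: CF_t = 1069.000000, DF = 0.873786, PV = 934.076942
Price P = sum_t PV_t = 1063.107136
First compute Macaulay numerator sum_t t * PV_t:
  t * PV_t at t = 1.0000: 65.965583
  t * PV_t at t = 2.0000: 126.129222
  t * PV_t at t = 3.0000: 2802.230827
Macaulay duration D = 2994.325632 / 1063.107136 = 2.816579
Modified duration = D / (1 + y/m) = 2.816579 / (1 + 0.046000) = 2.692715

Answer: Modified duration = 2.6927


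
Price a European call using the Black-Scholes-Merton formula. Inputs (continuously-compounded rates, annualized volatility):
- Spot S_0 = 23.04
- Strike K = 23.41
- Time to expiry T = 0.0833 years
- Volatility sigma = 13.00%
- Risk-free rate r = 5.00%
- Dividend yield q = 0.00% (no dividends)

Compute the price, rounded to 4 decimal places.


Answer: Price = 0.2275

Derivation:
d1 = (ln(S/K) + (r - q + 0.5*sigma^2) * T) / (sigma * sqrt(T)) = -0.29484232
d2 = d1 - sigma * sqrt(T) = -0.33236258
exp(-rT) = 0.99584366; exp(-qT) = 1.00000000
C = S_0 * exp(-qT) * N(d1) - K * exp(-rT) * N(d2)
N(d1) = 0.38405717; N(d2) = 0.36980775
C = 23.0400 * 1.00000000 * 0.38405717 - 23.4100 * 0.99584366 * 0.36980775 = 0.2275


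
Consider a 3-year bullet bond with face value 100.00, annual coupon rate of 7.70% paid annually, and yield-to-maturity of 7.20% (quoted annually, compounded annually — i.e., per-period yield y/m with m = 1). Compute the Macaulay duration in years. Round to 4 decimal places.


Answer: Macaulay duration = 2.7921 years

Derivation:
Coupon per period c = face * coupon_rate / m = 7.700000
Periods per year m = 1; per-period yield y/m = 0.072000
Number of cashflows N = 3
Cashflows (t years, CF_t, discount factor 1/(1+y/m)^(m*t), PV):
  t = 1.0000: CF_t = 7.700000, DF = 0.932836, PV = 7.182836
  t = 2.0000: CF_t = 7.700000, DF = 0.870183, PV = 6.700407
  t = 3.0000: CF_t = 107.700000, DF = 0.811738, PV = 87.424136
Price P = sum_t PV_t = 101.307378
Macaulay numerator sum_t t * PV_t:
  t * PV_t at t = 1.0000: 7.182836
  t * PV_t at t = 2.0000: 13.400813
  t * PV_t at t = 3.0000: 262.272407
Macaulay duration D = (sum_t t * PV_t) / P = 282.856056 / 101.307378 = 2.792058


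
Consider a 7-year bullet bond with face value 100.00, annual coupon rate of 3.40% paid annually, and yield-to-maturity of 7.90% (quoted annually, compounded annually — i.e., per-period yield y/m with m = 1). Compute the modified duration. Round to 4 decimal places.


Coupon per period c = face * coupon_rate / m = 3.400000
Periods per year m = 1; per-period yield y/m = 0.079000
Number of cashflows N = 7
Cashflows (t years, CF_t, discount factor 1/(1+y/m)^(m*t), PV):
  t = 1.0000: CF_t = 3.400000, DF = 0.926784, PV = 3.151066
  t = 2.0000: CF_t = 3.400000, DF = 0.858929, PV = 2.920358
  t = 3.0000: CF_t = 3.400000, DF = 0.796041, PV = 2.706541
  t = 4.0000: CF_t = 3.400000, DF = 0.737758, PV = 2.508379
  t = 5.0000: CF_t = 3.400000, DF = 0.683743, PV = 2.324726
  t = 6.0000: CF_t = 3.400000, DF = 0.633682, PV = 2.154519
  t = 7.0000: CF_t = 103.400000, DF = 0.587286, PV = 60.725406
Price P = sum_t PV_t = 76.490993
First compute Macaulay numerator sum_t t * PV_t:
  t * PV_t at t = 1.0000: 3.151066
  t * PV_t at t = 2.0000: 5.840715
  t * PV_t at t = 3.0000: 8.119622
  t * PV_t at t = 4.0000: 10.033516
  t * PV_t at t = 5.0000: 11.623628
  t * PV_t at t = 6.0000: 12.927112
  t * PV_t at t = 7.0000: 425.077841
Macaulay duration D = 476.773499 / 76.490993 = 6.233067
Modified duration = D / (1 + y/m) = 6.233067 / (1 + 0.079000) = 5.776707

Answer: Modified duration = 5.7767


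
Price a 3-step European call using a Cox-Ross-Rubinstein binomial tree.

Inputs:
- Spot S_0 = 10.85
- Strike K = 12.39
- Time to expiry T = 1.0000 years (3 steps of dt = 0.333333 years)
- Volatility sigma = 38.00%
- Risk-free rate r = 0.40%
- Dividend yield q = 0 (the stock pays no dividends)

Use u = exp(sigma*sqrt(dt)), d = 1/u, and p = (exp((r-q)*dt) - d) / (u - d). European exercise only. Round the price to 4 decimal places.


Answer: Price = V(0,0) = 1.1407

Derivation:
dt = T/N = 0.333333
u = exp(sigma*sqrt(dt)) = 1.245321; d = 1/u = 0.803006
p = (exp((r-q)*dt) - d) / (u - d) = 0.448387
Discount per step: exp(-r*dt) = 0.998668
Stock lattice S(k, i) with i counting down-moves:
  k=0: S(0,0) = 10.8500
  k=1: S(1,0) = 13.5117; S(1,1) = 8.7126
  k=2: S(2,0) = 16.8264; S(2,1) = 10.8500; S(2,2) = 6.9963
  k=3: S(3,0) = 20.9543; S(3,1) = 13.5117; S(3,2) = 8.7126; S(3,3) = 5.6181
Terminal payoffs V(N, i) = max(S_T - K, 0):
  V(3,0) = 8.564311; V(3,1) = 1.121730; V(3,2) = 0.000000; V(3,3) = 0.000000
Backward induction: V(k, i) = exp(-r*dt) * [p * V(k+1, i) + (1-p) * V(k+1, i+1)].
  V(2,0) = exp(-r*dt) * [p*8.564311 + (1-p)*1.121730] = 4.452946
  V(2,1) = exp(-r*dt) * [p*1.121730 + (1-p)*0.000000] = 0.502299
  V(2,2) = exp(-r*dt) * [p*0.000000 + (1-p)*0.000000] = 0.000000
  V(1,0) = exp(-r*dt) * [p*4.452946 + (1-p)*0.502299] = 2.270689
  V(1,1) = exp(-r*dt) * [p*0.502299 + (1-p)*0.000000] = 0.224924
  V(0,0) = exp(-r*dt) * [p*2.270689 + (1-p)*0.224924] = 1.140697


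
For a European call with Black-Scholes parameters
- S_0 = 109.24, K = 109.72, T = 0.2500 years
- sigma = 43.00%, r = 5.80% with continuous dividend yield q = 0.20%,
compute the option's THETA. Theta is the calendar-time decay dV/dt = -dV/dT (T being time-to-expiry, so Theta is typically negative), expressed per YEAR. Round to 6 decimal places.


Answer: Theta = -21.371174

Derivation:
d1 = 0.1522238630; d2 = -0.0627761370
phi(d1) = 0.3943467875; exp(-qT) = 0.9995001250; exp(-rT) = 0.9856046187
Theta = -S*exp(-qT)*phi(d1)*sigma/(2*sqrt(T)) - r*K*exp(-rT)*N(d2) + q*S*exp(-qT)*N(d1)
N(d1) = 0.5604948133; N(d2) = 0.4749723841; sqrt(T) = 0.5000000000
Term 1 = -109.2400 * 0.9995001250 * 0.3943467875 * 0.4300 / (2 * 0.5000000000) = -18.5144709688
Term 2 = -0.0580 * 109.7200 * 0.9856046187 * 0.4749723841 = -2.9790986318
Term 3 = 0.0020 * 109.2400 * 0.9995001250 * 0.5604948133 = 0.1223956937
Theta = -18.5144709688 + (-2.9790986318) + (0.1223956937) = -21.371174


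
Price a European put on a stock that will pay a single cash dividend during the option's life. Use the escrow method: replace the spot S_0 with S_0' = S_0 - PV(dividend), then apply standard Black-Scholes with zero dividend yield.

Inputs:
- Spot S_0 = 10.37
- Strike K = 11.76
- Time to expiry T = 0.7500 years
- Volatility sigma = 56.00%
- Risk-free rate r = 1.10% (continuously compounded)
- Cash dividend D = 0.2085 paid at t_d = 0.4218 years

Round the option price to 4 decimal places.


Answer: Price = 2.9233

Derivation:
PV(D) = D * exp(-r * t_d) = 0.2085 * 0.99537095 = 0.20753484
S_0' = S_0 - PV(D) = 10.3700 - 0.20753484 = 10.16246516
d1 = (ln(S_0'/K) + (r + sigma^2/2)*T) / (sigma*sqrt(T)) = -0.04155457
d2 = d1 - sigma*sqrt(T) = -0.52652880
exp(-rT) = 0.99178394
N(-d1) = 0.51657311; N(-d2) = 0.70073958
P = K * exp(-rT) * N(-d2) - S_0' * N(-d1) = 11.7600 * 0.99178394 * 0.70073958 - 10.16246516 * 0.51657311 = 2.9233


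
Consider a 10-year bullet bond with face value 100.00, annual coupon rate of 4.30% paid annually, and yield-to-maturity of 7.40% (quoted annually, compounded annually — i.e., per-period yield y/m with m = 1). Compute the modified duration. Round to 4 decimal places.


Answer: Modified duration = 7.5258

Derivation:
Coupon per period c = face * coupon_rate / m = 4.300000
Periods per year m = 1; per-period yield y/m = 0.074000
Number of cashflows N = 10
Cashflows (t years, CF_t, discount factor 1/(1+y/m)^(m*t), PV):
  t = 1.0000: CF_t = 4.300000, DF = 0.931099, PV = 4.003724
  t = 2.0000: CF_t = 4.300000, DF = 0.866945, PV = 3.727863
  t = 3.0000: CF_t = 4.300000, DF = 0.807211, PV = 3.471008
  t = 4.0000: CF_t = 4.300000, DF = 0.751593, PV = 3.231851
  t = 5.0000: CF_t = 4.300000, DF = 0.699808, PV = 3.009172
  t = 6.0000: CF_t = 4.300000, DF = 0.651590, PV = 2.801836
  t = 7.0000: CF_t = 4.300000, DF = 0.606694, PV = 2.608786
  t = 8.0000: CF_t = 4.300000, DF = 0.564892, PV = 2.429037
  t = 9.0000: CF_t = 4.300000, DF = 0.525971, PV = 2.261674
  t = 10.0000: CF_t = 104.300000, DF = 0.489731, PV = 51.078895
Price P = sum_t PV_t = 78.623847
First compute Macaulay numerator sum_t t * PV_t:
  t * PV_t at t = 1.0000: 4.003724
  t * PV_t at t = 2.0000: 7.455725
  t * PV_t at t = 3.0000: 10.413024
  t * PV_t at t = 4.0000: 12.927404
  t * PV_t at t = 5.0000: 15.045861
  t * PV_t at t = 6.0000: 16.811018
  t * PV_t at t = 7.0000: 18.261503
  t * PV_t at t = 8.0000: 19.432299
  t * PV_t at t = 9.0000: 20.355062
  t * PV_t at t = 10.0000: 510.788952
Macaulay duration D = 635.494573 / 78.623847 = 8.082720
Modified duration = D / (1 + y/m) = 8.082720 / (1 + 0.074000) = 7.525810
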